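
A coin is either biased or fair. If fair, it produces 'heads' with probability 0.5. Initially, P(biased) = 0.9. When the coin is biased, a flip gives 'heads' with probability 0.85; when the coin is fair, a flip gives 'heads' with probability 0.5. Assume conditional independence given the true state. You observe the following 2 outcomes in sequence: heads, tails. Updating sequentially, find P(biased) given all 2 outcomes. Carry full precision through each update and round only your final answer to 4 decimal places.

0.8211

After 'heads': P(biased) = 0.85·0.9000 / (0.85·0.9000 + 0.5·0.1000) ≈ 0.9387
After 'tails': P(biased) = 0.15·0.9387 / (0.15·0.9387 + 0.5·0.0613) ≈ 0.8211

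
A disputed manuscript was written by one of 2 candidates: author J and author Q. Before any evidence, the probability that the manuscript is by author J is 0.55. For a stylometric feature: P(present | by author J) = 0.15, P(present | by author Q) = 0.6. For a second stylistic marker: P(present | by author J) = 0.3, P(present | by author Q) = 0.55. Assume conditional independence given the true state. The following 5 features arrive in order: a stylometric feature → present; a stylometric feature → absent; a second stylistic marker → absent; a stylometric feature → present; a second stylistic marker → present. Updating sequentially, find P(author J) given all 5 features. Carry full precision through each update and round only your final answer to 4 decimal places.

Each posterior becomes the prior for the next update.
After a stylometric feature='present': P(author J) = 0.15·0.5500 / (0.15·0.5500 + 0.6·0.4500) ≈ 0.2340
After a stylometric feature='absent': P(author J) = 0.85·0.2340 / (0.85·0.2340 + 0.4·0.7660) ≈ 0.3937
After a second stylistic marker='absent': P(author J) = 0.7·0.3937 / (0.7·0.3937 + 0.45·0.6063) ≈ 0.5025
After a stylometric feature='present': P(author J) = 0.15·0.5025 / (0.15·0.5025 + 0.6·0.4975) ≈ 0.2016
After a second stylistic marker='present': P(author J) = 0.3·0.2016 / (0.3·0.2016 + 0.55·0.7984) ≈ 0.1211

0.1211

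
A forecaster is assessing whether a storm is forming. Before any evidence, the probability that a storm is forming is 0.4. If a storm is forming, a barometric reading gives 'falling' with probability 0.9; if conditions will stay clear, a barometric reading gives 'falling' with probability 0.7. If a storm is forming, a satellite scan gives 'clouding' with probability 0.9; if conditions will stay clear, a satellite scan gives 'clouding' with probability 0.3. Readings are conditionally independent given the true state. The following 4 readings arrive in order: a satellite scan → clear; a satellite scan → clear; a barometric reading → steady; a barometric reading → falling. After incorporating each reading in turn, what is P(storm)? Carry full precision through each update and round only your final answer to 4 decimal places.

0.0058

After a satellite scan='clear': P(storm) = 0.1·0.4000 / (0.1·0.4000 + 0.7·0.6000) ≈ 0.0870
After a satellite scan='clear': P(storm) = 0.1·0.0870 / (0.1·0.0870 + 0.7·0.9130) ≈ 0.0134
After a barometric reading='steady': P(storm) = 0.1·0.0134 / (0.1·0.0134 + 0.3·0.9866) ≈ 0.0045
After a barometric reading='falling': P(storm) = 0.9·0.0045 / (0.9·0.0045 + 0.7·0.9955) ≈ 0.0058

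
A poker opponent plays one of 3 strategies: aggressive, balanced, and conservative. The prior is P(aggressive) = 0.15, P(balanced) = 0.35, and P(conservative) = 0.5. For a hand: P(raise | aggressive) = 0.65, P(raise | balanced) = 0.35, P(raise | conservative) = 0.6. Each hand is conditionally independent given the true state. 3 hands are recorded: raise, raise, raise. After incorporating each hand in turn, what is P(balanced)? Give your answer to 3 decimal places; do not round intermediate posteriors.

0.091

After 'raise': normaliser = 0.65·0.1500 + 0.35·0.3500 + 0.6·0.5000; P(aggressive) ≈ 0.1875, P(balanced) ≈ 0.2356, P(conservative) ≈ 0.5769
After 'raise': normaliser = 0.65·0.1875 + 0.35·0.2356 + 0.6·0.5769; P(aggressive) ≈ 0.2214, P(balanced) ≈ 0.1498, P(conservative) ≈ 0.6288
After 'raise': normaliser = 0.65·0.2214 + 0.35·0.1498 + 0.6·0.6288; P(aggressive) ≈ 0.2509, P(balanced) ≈ 0.0914, P(conservative) ≈ 0.6577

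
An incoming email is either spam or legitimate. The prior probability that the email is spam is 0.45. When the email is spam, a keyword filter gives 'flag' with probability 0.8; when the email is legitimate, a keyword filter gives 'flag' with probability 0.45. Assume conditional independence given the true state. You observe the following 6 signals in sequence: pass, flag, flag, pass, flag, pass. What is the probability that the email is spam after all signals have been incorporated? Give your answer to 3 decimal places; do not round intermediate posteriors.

0.181

Apply Bayes' rule sequentially, carrying P(spam) forward.
After 'pass': P(spam) = 0.2·0.4500 / (0.2·0.4500 + 0.55·0.5500) ≈ 0.2293
After 'flag': P(spam) = 0.8·0.2293 / (0.8·0.2293 + 0.45·0.7707) ≈ 0.3459
After 'flag': P(spam) = 0.8·0.3459 / (0.8·0.3459 + 0.45·0.6541) ≈ 0.4846
After 'pass': P(spam) = 0.2·0.4846 / (0.2·0.4846 + 0.55·0.5154) ≈ 0.2548
After 'flag': P(spam) = 0.8·0.2548 / (0.8·0.2548 + 0.45·0.7452) ≈ 0.3781
After 'pass': P(spam) = 0.2·0.3781 / (0.2·0.3781 + 0.55·0.6219) ≈ 0.1810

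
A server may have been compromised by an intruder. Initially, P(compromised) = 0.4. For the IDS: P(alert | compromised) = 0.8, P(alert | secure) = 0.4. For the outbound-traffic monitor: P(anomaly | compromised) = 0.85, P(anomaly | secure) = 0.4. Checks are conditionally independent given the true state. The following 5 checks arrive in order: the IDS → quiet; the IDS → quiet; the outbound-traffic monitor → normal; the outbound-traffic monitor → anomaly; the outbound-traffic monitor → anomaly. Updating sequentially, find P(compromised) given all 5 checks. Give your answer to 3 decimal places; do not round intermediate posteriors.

0.077

Each posterior becomes the prior for the next update.
After the IDS='quiet': P(compromised) = 0.2·0.4000 / (0.2·0.4000 + 0.6·0.6000) ≈ 0.1818
After the IDS='quiet': P(compromised) = 0.2·0.1818 / (0.2·0.1818 + 0.6·0.8182) ≈ 0.0690
After the outbound-traffic monitor='normal': P(compromised) = 0.15·0.0690 / (0.15·0.0690 + 0.6·0.9310) ≈ 0.0182
After the outbound-traffic monitor='anomaly': P(compromised) = 0.85·0.0182 / (0.85·0.0182 + 0.4·0.9818) ≈ 0.0379
After the outbound-traffic monitor='anomaly': P(compromised) = 0.85·0.0379 / (0.85·0.0379 + 0.4·0.9621) ≈ 0.0772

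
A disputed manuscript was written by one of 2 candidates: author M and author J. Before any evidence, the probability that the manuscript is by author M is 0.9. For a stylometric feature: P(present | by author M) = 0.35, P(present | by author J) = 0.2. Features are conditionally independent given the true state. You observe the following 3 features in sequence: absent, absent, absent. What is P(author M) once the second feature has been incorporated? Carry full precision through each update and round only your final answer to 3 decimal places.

Each posterior becomes the prior for the next update.
After 'absent': P(author M) = 0.65·0.9000 / (0.65·0.9000 + 0.8·0.1000) ≈ 0.8797
After 'absent': P(author M) = 0.65·0.8797 / (0.65·0.8797 + 0.8·0.1203) ≈ 0.8559

0.856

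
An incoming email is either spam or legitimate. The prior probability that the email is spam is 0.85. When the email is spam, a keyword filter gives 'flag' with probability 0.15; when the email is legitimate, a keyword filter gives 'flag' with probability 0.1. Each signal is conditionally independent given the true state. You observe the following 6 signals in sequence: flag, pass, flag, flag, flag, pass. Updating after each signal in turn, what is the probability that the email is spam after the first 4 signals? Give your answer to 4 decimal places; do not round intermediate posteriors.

Apply Bayes' rule sequentially, carrying P(spam) forward.
After 'flag': P(spam) = 0.15·0.8500 / (0.15·0.8500 + 0.1·0.1500) ≈ 0.8947
After 'pass': P(spam) = 0.85·0.8947 / (0.85·0.8947 + 0.9·0.1053) ≈ 0.8892
After 'flag': P(spam) = 0.15·0.8892 / (0.15·0.8892 + 0.1·0.1108) ≈ 0.9233
After 'flag': P(spam) = 0.15·0.9233 / (0.15·0.9233 + 0.1·0.0767) ≈ 0.9475

0.9475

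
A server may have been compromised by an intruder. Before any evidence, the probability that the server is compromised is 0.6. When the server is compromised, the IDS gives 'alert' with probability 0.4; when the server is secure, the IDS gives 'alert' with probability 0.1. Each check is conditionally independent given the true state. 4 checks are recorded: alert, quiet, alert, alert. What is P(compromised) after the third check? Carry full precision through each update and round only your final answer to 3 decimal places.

After 'alert': P(compromised) = 0.4·0.6000 / (0.4·0.6000 + 0.1·0.4000) ≈ 0.8571
After 'quiet': P(compromised) = 0.6·0.8571 / (0.6·0.8571 + 0.9·0.1429) ≈ 0.8000
After 'alert': P(compromised) = 0.4·0.8000 / (0.4·0.8000 + 0.1·0.2000) ≈ 0.9412

0.941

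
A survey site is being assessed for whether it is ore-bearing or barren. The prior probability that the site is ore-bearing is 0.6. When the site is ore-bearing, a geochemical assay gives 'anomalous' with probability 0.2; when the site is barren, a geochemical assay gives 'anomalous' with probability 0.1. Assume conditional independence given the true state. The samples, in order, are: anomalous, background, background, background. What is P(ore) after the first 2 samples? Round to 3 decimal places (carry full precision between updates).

0.727

After 'anomalous': P(ore) = 0.2·0.6000 / (0.2·0.6000 + 0.1·0.4000) ≈ 0.7500
After 'background': P(ore) = 0.8·0.7500 / (0.8·0.7500 + 0.9·0.2500) ≈ 0.7273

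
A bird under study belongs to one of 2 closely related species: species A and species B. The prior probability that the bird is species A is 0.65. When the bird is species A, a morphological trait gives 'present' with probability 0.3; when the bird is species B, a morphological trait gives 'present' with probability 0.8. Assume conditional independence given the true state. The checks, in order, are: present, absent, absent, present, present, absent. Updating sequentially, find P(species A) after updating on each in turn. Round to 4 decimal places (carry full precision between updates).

Apply Bayes' rule sequentially, carrying P(species A) forward.
After 'present': P(species A) = 0.3·0.6500 / (0.3·0.6500 + 0.8·0.3500) ≈ 0.4105
After 'absent': P(species A) = 0.7·0.4105 / (0.7·0.4105 + 0.2·0.5895) ≈ 0.7091
After 'absent': P(species A) = 0.7·0.7091 / (0.7·0.7091 + 0.2·0.2909) ≈ 0.8951
After 'present': P(species A) = 0.3·0.8951 / (0.3·0.8951 + 0.8·0.1049) ≈ 0.7619
After 'present': P(species A) = 0.3·0.7619 / (0.3·0.7619 + 0.8·0.2381) ≈ 0.5454
After 'absent': P(species A) = 0.7·0.5454 / (0.7·0.5454 + 0.2·0.4546) ≈ 0.8077

0.8077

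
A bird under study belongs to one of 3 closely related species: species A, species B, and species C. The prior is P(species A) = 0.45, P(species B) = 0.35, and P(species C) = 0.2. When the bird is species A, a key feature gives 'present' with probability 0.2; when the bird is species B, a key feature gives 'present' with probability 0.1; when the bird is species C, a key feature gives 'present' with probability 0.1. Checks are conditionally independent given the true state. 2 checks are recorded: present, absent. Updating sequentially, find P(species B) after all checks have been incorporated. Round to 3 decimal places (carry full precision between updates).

0.259

Apply Bayes' rule sequentially, carrying P(species B) forward.
After 'present': normaliser = 0.2·0.4500 + 0.1·0.3500 + 0.1·0.2000; P(species A) ≈ 0.6207, P(species B) ≈ 0.2414, P(species C) ≈ 0.1379
After 'absent': normaliser = 0.8·0.6207 + 0.9·0.2414 + 0.9·0.1379; P(species A) ≈ 0.5926, P(species B) ≈ 0.2593, P(species C) ≈ 0.1481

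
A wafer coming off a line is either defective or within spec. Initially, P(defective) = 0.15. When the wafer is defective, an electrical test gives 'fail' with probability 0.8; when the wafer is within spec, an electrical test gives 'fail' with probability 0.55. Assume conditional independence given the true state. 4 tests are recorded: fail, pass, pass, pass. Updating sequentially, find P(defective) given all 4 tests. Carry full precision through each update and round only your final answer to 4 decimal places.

After 'fail': P(defective) = 0.8·0.1500 / (0.8·0.1500 + 0.55·0.8500) ≈ 0.2043
After 'pass': P(defective) = 0.2·0.2043 / (0.2·0.2043 + 0.45·0.7957) ≈ 0.1024
After 'pass': P(defective) = 0.2·0.1024 / (0.2·0.1024 + 0.45·0.8976) ≈ 0.0483
After 'pass': P(defective) = 0.2·0.0483 / (0.2·0.0483 + 0.45·0.9517) ≈ 0.0220

0.0220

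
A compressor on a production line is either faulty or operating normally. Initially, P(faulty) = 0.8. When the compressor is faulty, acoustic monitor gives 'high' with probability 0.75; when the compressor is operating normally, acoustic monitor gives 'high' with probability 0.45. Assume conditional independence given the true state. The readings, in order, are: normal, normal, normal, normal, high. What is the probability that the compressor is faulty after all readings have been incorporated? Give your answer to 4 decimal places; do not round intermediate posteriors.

After 'normal': P(faulty) = 0.25·0.8000 / (0.25·0.8000 + 0.55·0.2000) ≈ 0.6452
After 'normal': P(faulty) = 0.25·0.6452 / (0.25·0.6452 + 0.55·0.3548) ≈ 0.4525
After 'normal': P(faulty) = 0.25·0.4525 / (0.25·0.4525 + 0.55·0.5475) ≈ 0.2731
After 'normal': P(faulty) = 0.25·0.2731 / (0.25·0.2731 + 0.55·0.7269) ≈ 0.1458
After 'high': P(faulty) = 0.75·0.1458 / (0.75·0.1458 + 0.45·0.8542) ≈ 0.2215

0.2215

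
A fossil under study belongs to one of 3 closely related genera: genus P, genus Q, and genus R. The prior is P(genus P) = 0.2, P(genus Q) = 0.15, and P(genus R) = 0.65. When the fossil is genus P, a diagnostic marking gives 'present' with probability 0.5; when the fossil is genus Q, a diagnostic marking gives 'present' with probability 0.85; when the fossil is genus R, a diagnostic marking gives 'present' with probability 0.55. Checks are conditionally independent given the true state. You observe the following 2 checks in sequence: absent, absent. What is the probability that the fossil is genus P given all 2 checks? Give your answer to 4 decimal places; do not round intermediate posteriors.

0.2703

After 'absent': normaliser = 0.5·0.2000 + 0.15·0.1500 + 0.45·0.6500; P(genus P) ≈ 0.2410, P(genus Q) ≈ 0.0542, P(genus R) ≈ 0.7048
After 'absent': normaliser = 0.5·0.2410 + 0.15·0.0542 + 0.45·0.7048; P(genus P) ≈ 0.2703, P(genus Q) ≈ 0.0182, P(genus R) ≈ 0.7115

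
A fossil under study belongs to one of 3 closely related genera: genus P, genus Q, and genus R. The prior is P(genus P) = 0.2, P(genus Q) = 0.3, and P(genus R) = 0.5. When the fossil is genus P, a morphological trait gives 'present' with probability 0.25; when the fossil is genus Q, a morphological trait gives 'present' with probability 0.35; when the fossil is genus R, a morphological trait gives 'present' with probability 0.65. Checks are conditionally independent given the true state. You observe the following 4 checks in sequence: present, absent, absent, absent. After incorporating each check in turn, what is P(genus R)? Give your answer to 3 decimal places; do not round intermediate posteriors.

After 'present': normaliser = 0.25·0.2000 + 0.35·0.3000 + 0.65·0.5000; P(genus P) ≈ 0.1042, P(genus Q) ≈ 0.2188, P(genus R) ≈ 0.6771
After 'absent': normaliser = 0.75·0.1042 + 0.65·0.2188 + 0.35·0.6771; P(genus P) ≈ 0.1708, P(genus Q) ≈ 0.3109, P(genus R) ≈ 0.5182
After 'absent': normaliser = 0.75·0.1708 + 0.65·0.3109 + 0.35·0.5182; P(genus P) ≈ 0.2504, P(genus Q) ≈ 0.3950, P(genus R) ≈ 0.3545
After 'absent': normaliser = 0.75·0.2504 + 0.65·0.3950 + 0.35·0.3545; P(genus P) ≈ 0.3303, P(genus Q) ≈ 0.4515, P(genus R) ≈ 0.2182

0.218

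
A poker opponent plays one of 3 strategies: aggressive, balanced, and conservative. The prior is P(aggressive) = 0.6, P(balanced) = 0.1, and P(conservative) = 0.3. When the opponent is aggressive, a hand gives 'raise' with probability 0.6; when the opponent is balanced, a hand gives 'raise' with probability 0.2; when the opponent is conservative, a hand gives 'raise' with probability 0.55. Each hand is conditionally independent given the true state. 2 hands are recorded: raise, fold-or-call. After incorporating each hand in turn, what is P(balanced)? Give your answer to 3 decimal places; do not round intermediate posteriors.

After 'raise': normaliser = 0.6·0.6000 + 0.2·0.1000 + 0.55·0.3000; P(aggressive) ≈ 0.6606, P(balanced) ≈ 0.0367, P(conservative) ≈ 0.3028
After 'fold-or-call': normaliser = 0.4·0.6606 + 0.8·0.0367 + 0.45·0.3028; P(aggressive) ≈ 0.6147, P(balanced) ≈ 0.0683, P(conservative) ≈ 0.3170

0.068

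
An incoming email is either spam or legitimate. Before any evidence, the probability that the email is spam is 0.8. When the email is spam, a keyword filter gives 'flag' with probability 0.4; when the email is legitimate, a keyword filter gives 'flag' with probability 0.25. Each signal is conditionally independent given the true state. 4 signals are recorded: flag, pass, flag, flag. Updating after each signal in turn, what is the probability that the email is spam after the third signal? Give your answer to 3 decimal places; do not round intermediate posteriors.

0.891

Apply Bayes' rule sequentially, carrying P(spam) forward.
After 'flag': P(spam) = 0.4·0.8000 / (0.4·0.8000 + 0.25·0.2000) ≈ 0.8649
After 'pass': P(spam) = 0.6·0.8649 / (0.6·0.8649 + 0.75·0.1351) ≈ 0.8366
After 'flag': P(spam) = 0.4·0.8366 / (0.4·0.8366 + 0.25·0.1634) ≈ 0.8912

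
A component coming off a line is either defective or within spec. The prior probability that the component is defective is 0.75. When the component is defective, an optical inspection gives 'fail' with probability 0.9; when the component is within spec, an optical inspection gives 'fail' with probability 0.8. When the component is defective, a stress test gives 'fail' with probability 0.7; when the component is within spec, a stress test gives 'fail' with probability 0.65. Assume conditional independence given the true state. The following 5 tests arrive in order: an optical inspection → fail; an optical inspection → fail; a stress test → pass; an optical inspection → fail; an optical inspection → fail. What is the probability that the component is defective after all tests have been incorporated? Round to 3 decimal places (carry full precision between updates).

0.805

After an optical inspection='fail': P(defective) = 0.9·0.7500 / (0.9·0.7500 + 0.8·0.2500) ≈ 0.7714
After an optical inspection='fail': P(defective) = 0.9·0.7714 / (0.9·0.7714 + 0.8·0.2286) ≈ 0.7915
After a stress test='pass': P(defective) = 0.3·0.7915 / (0.3·0.7915 + 0.35·0.2085) ≈ 0.7650
After an optical inspection='fail': P(defective) = 0.9·0.7650 / (0.9·0.7650 + 0.8·0.2350) ≈ 0.7855
After an optical inspection='fail': P(defective) = 0.9·0.7855 / (0.9·0.7855 + 0.8·0.2145) ≈ 0.8046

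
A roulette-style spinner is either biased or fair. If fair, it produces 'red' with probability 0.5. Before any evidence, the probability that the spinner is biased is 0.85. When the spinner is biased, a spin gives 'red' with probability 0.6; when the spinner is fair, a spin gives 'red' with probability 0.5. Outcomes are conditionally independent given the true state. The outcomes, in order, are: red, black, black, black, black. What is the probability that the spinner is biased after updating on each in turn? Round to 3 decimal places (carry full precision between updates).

After 'red': P(biased) = 0.6·0.8500 / (0.6·0.8500 + 0.5·0.1500) ≈ 0.8718
After 'black': P(biased) = 0.4·0.8718 / (0.4·0.8718 + 0.5·0.1282) ≈ 0.8447
After 'black': P(biased) = 0.4·0.8447 / (0.4·0.8447 + 0.5·0.1553) ≈ 0.8132
After 'black': P(biased) = 0.4·0.8132 / (0.4·0.8132 + 0.5·0.1868) ≈ 0.7769
After 'black': P(biased) = 0.4·0.7769 / (0.4·0.7769 + 0.5·0.2231) ≈ 0.7358

0.736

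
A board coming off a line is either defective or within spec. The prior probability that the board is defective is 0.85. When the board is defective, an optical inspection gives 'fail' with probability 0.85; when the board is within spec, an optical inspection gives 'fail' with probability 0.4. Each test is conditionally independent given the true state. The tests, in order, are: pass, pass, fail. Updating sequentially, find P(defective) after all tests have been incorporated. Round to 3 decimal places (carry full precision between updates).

After 'pass': P(defective) = 0.15·0.8500 / (0.15·0.8500 + 0.6·0.1500) ≈ 0.5862
After 'pass': P(defective) = 0.15·0.5862 / (0.15·0.5862 + 0.6·0.4138) ≈ 0.2615
After 'fail': P(defective) = 0.85·0.2615 / (0.85·0.2615 + 0.4·0.7385) ≈ 0.4294

0.429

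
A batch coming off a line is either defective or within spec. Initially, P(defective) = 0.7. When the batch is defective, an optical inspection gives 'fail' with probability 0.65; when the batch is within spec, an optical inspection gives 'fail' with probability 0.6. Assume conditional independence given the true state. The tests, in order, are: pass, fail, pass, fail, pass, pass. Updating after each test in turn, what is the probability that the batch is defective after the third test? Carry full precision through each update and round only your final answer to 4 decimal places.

After 'pass': P(defective) = 0.35·0.7000 / (0.35·0.7000 + 0.4·0.3000) ≈ 0.6712
After 'fail': P(defective) = 0.65·0.6712 / (0.65·0.6712 + 0.6·0.3288) ≈ 0.6886
After 'pass': P(defective) = 0.35·0.6886 / (0.35·0.6886 + 0.4·0.3114) ≈ 0.6593

0.6593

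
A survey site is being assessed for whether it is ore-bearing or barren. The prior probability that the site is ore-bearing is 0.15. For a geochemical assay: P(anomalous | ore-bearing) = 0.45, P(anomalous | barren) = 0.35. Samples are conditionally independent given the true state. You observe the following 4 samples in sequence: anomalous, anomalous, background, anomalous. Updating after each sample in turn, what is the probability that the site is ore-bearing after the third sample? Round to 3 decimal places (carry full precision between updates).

Apply Bayes' rule sequentially, carrying P(ore) forward.
After 'anomalous': P(ore) = 0.45·0.1500 / (0.45·0.1500 + 0.35·0.8500) ≈ 0.1849
After 'anomalous': P(ore) = 0.45·0.1849 / (0.45·0.1849 + 0.35·0.8151) ≈ 0.2258
After 'background': P(ore) = 0.55·0.2258 / (0.55·0.2258 + 0.65·0.7742) ≈ 0.1980

0.198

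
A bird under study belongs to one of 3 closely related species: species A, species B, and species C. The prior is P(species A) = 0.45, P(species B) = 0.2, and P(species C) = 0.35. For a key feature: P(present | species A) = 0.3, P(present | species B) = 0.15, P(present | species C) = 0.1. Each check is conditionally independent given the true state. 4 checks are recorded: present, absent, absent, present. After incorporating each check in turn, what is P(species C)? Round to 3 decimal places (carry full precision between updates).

0.109

Apply Bayes' rule sequentially, carrying P(species C) forward.
After 'present': normaliser = 0.3·0.4500 + 0.15·0.2000 + 0.1·0.3500; P(species A) ≈ 0.6750, P(species B) ≈ 0.1500, P(species C) ≈ 0.1750
After 'absent': normaliser = 0.7·0.6750 + 0.85·0.1500 + 0.9·0.1750; P(species A) ≈ 0.6238, P(species B) ≈ 0.1683, P(species C) ≈ 0.2079
After 'absent': normaliser = 0.7·0.6238 + 0.85·0.1683 + 0.9·0.2079; P(species A) ≈ 0.5694, P(species B) ≈ 0.1866, P(species C) ≈ 0.2440
After 'present': normaliser = 0.3·0.5694 + 0.15·0.1866 + 0.1·0.2440; P(species A) ≈ 0.7653, P(species B) ≈ 0.1254, P(species C) ≈ 0.1093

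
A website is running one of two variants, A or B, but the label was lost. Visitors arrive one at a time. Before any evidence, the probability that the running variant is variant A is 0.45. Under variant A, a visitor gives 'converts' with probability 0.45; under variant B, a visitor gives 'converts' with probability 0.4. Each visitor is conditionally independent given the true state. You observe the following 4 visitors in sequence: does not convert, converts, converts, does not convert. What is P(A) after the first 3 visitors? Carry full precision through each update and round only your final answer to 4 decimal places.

Apply Bayes' rule sequentially, carrying P(A) forward.
After 'does not convert': P(A) = 0.55·0.4500 / (0.55·0.4500 + 0.6·0.5500) ≈ 0.4286
After 'converts': P(A) = 0.45·0.4286 / (0.45·0.4286 + 0.4·0.5714) ≈ 0.4576
After 'converts': P(A) = 0.45·0.4576 / (0.45·0.4576 + 0.4·0.5424) ≈ 0.4870

0.4870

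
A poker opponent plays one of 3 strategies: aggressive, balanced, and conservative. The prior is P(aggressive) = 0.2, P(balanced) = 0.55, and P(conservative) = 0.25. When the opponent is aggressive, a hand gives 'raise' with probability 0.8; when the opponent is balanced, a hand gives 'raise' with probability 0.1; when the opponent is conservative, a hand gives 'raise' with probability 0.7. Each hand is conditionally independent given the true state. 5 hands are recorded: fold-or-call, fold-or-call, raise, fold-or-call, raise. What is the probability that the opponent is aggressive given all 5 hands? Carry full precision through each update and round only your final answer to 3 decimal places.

After 'fold-or-call': normaliser = 0.2·0.2000 + 0.9·0.5500 + 0.3·0.2500; P(aggressive) ≈ 0.0656, P(balanced) ≈ 0.8115, P(conservative) ≈ 0.1230
After 'fold-or-call': normaliser = 0.2·0.0656 + 0.9·0.8115 + 0.3·0.1230; P(aggressive) ≈ 0.0168, P(balanced) ≈ 0.9359, P(conservative) ≈ 0.0473
After 'raise': normaliser = 0.8·0.0168 + 0.1·0.9359 + 0.7·0.0473; P(aggressive) ≈ 0.0960, P(balanced) ≈ 0.6679, P(conservative) ≈ 0.2361
After 'fold-or-call': normaliser = 0.2·0.0960 + 0.9·0.6679 + 0.3·0.2361; P(aggressive) ≈ 0.0278, P(balanced) ≈ 0.8697, P(conservative) ≈ 0.1025
After 'raise': normaliser = 0.8·0.0278 + 0.1·0.8697 + 0.7·0.1025; P(aggressive) ≈ 0.1228, P(balanced) ≈ 0.4807, P(conservative) ≈ 0.3965

0.123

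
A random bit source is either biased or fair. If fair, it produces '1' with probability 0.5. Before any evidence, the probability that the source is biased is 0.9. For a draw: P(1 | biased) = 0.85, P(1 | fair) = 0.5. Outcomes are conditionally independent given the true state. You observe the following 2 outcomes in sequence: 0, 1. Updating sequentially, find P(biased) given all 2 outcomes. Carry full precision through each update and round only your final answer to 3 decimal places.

0.821

Apply Bayes' rule sequentially, carrying P(biased) forward.
After '0': P(biased) = 0.15·0.9000 / (0.15·0.9000 + 0.5·0.1000) ≈ 0.7297
After '1': P(biased) = 0.85·0.7297 / (0.85·0.7297 + 0.5·0.2703) ≈ 0.8211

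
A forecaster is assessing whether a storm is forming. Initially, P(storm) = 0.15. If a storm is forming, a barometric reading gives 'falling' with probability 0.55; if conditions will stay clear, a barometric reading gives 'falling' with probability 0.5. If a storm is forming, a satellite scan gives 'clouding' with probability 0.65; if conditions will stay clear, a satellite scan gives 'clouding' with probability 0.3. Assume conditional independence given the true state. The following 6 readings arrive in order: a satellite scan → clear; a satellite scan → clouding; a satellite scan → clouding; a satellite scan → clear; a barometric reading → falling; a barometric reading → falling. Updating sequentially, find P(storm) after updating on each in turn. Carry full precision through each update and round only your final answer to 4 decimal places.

0.2004

Apply Bayes' rule sequentially, carrying P(storm) forward.
After a satellite scan='clear': P(storm) = 0.35·0.1500 / (0.35·0.1500 + 0.7·0.8500) ≈ 0.0811
After a satellite scan='clouding': P(storm) = 0.65·0.0811 / (0.65·0.0811 + 0.3·0.9189) ≈ 0.1605
After a satellite scan='clouding': P(storm) = 0.65·0.1605 / (0.65·0.1605 + 0.3·0.8395) ≈ 0.2929
After a satellite scan='clear': P(storm) = 0.35·0.2929 / (0.35·0.2929 + 0.7·0.7071) ≈ 0.1716
After a barometric reading='falling': P(storm) = 0.55·0.1716 / (0.55·0.1716 + 0.5·0.8284) ≈ 0.1855
After a barometric reading='falling': P(storm) = 0.55·0.1855 / (0.55·0.1855 + 0.5·0.8145) ≈ 0.2004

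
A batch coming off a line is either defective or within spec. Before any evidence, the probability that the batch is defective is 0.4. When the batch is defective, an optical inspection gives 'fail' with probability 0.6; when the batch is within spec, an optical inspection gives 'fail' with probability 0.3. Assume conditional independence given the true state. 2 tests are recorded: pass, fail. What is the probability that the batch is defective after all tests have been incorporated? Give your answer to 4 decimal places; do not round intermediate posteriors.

0.4324

After 'pass': P(defective) = 0.4·0.4000 / (0.4·0.4000 + 0.7·0.6000) ≈ 0.2759
After 'fail': P(defective) = 0.6·0.2759 / (0.6·0.2759 + 0.3·0.7241) ≈ 0.4324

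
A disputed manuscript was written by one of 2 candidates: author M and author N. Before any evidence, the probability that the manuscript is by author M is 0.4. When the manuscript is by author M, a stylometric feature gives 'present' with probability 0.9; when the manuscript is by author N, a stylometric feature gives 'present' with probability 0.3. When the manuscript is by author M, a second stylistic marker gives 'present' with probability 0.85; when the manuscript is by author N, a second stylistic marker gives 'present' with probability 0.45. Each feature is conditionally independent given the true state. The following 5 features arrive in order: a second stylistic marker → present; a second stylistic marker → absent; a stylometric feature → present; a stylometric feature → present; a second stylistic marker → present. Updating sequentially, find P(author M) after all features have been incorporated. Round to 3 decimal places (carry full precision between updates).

0.854

After a second stylistic marker='present': P(author M) = 0.85·0.4000 / (0.85·0.4000 + 0.45·0.6000) ≈ 0.5574
After a second stylistic marker='absent': P(author M) = 0.15·0.5574 / (0.15·0.5574 + 0.55·0.4426) ≈ 0.2556
After a stylometric feature='present': P(author M) = 0.9·0.2556 / (0.9·0.2556 + 0.3·0.7444) ≈ 0.5075
After a stylometric feature='present': P(author M) = 0.9·0.5075 / (0.9·0.5075 + 0.3·0.4925) ≈ 0.7556
After a second stylistic marker='present': P(author M) = 0.85·0.7556 / (0.85·0.7556 + 0.45·0.2444) ≈ 0.8538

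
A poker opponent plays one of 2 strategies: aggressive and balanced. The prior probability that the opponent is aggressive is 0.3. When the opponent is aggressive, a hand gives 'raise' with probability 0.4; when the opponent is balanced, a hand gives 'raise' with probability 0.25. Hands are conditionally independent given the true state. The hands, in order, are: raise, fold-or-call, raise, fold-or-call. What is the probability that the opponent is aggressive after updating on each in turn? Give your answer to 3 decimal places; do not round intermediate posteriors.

Apply Bayes' rule sequentially, carrying P(aggressive) forward.
After 'raise': P(aggressive) = 0.4·0.3000 / (0.4·0.3000 + 0.25·0.7000) ≈ 0.4068
After 'fold-or-call': P(aggressive) = 0.6·0.4068 / (0.6·0.4068 + 0.75·0.5932) ≈ 0.3542
After 'raise': P(aggressive) = 0.4·0.3542 / (0.4·0.3542 + 0.25·0.6458) ≈ 0.4674
After 'fold-or-call': P(aggressive) = 0.6·0.4674 / (0.6·0.4674 + 0.75·0.5326) ≈ 0.4125

0.413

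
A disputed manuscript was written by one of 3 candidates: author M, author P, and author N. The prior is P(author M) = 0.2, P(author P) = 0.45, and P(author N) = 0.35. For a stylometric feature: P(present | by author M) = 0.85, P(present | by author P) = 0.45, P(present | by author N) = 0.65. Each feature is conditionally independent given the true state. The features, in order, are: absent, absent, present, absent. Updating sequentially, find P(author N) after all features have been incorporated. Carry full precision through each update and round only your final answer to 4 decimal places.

0.2216

After 'absent': normaliser = 0.15·0.2000 + 0.55·0.4500 + 0.35·0.3500; P(author M) ≈ 0.0750, P(author P) ≈ 0.6188, P(author N) ≈ 0.3063
After 'absent': normaliser = 0.15·0.0750 + 0.55·0.6188 + 0.35·0.3063; P(author M) ≈ 0.0245, P(author P) ≈ 0.7418, P(author N) ≈ 0.2337
After 'present': normaliser = 0.85·0.0245 + 0.45·0.7418 + 0.65·0.2337; P(author M) ≈ 0.0412, P(author P) ≈ 0.6590, P(author N) ≈ 0.2998
After 'absent': normaliser = 0.15·0.0412 + 0.55·0.6590 + 0.35·0.2998; P(author M) ≈ 0.0130, P(author P) ≈ 0.7654, P(author N) ≈ 0.2216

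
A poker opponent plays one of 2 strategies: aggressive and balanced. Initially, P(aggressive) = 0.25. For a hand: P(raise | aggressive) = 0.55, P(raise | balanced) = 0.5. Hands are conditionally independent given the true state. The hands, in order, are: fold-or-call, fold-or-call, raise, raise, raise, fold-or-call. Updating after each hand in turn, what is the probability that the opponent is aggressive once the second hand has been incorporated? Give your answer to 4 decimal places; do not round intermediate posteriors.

Each posterior becomes the prior for the next update.
After 'fold-or-call': P(aggressive) = 0.45·0.2500 / (0.45·0.2500 + 0.5·0.7500) ≈ 0.2308
After 'fold-or-call': P(aggressive) = 0.45·0.2308 / (0.45·0.2308 + 0.5·0.7692) ≈ 0.2126

0.2126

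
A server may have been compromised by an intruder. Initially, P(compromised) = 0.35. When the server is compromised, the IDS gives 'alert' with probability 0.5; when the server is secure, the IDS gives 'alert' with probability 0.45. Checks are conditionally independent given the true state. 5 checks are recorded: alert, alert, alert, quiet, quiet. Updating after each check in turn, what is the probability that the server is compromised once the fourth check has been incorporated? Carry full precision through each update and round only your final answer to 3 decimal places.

After 'alert': P(compromised) = 0.5·0.3500 / (0.5·0.3500 + 0.45·0.6500) ≈ 0.3743
After 'alert': P(compromised) = 0.5·0.3743 / (0.5·0.3743 + 0.45·0.6257) ≈ 0.3993
After 'alert': P(compromised) = 0.5·0.3993 / (0.5·0.3993 + 0.45·0.6007) ≈ 0.4248
After 'quiet': P(compromised) = 0.5·0.4248 / (0.5·0.4248 + 0.55·0.5752) ≈ 0.4017

0.402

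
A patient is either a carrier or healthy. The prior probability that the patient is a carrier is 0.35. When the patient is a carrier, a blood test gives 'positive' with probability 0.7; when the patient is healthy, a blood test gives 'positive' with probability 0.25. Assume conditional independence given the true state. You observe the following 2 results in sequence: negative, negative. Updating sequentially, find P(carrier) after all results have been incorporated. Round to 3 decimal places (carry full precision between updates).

Apply Bayes' rule sequentially, carrying P(carrier) forward.
After 'negative': P(carrier) = 0.3·0.3500 / (0.3·0.3500 + 0.75·0.6500) ≈ 0.1772
After 'negative': P(carrier) = 0.3·0.1772 / (0.3·0.1772 + 0.75·0.8228) ≈ 0.0793

0.079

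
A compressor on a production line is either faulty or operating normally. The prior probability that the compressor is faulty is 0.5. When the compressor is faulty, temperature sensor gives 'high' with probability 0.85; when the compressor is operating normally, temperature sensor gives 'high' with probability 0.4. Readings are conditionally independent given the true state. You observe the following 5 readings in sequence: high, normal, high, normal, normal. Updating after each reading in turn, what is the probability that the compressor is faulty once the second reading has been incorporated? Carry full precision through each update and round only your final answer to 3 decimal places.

After 'high': P(faulty) = 0.85·0.5000 / (0.85·0.5000 + 0.4·0.5000) ≈ 0.6800
After 'normal': P(faulty) = 0.15·0.6800 / (0.15·0.6800 + 0.6·0.3200) ≈ 0.3469

0.347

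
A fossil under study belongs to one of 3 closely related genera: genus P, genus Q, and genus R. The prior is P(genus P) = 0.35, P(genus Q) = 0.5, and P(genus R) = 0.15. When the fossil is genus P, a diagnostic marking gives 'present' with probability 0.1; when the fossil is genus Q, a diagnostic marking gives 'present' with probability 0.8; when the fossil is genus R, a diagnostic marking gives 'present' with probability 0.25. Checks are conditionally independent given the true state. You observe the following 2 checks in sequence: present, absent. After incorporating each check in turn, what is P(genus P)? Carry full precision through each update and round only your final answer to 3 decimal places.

0.226

After 'present': normaliser = 0.1·0.3500 + 0.8·0.5000 + 0.25·0.1500; P(genus P) ≈ 0.0741, P(genus Q) ≈ 0.8466, P(genus R) ≈ 0.0794
After 'absent': normaliser = 0.9·0.0741 + 0.2·0.8466 + 0.75·0.0794; P(genus P) ≈ 0.2256, P(genus Q) ≈ 0.5730, P(genus R) ≈ 0.2014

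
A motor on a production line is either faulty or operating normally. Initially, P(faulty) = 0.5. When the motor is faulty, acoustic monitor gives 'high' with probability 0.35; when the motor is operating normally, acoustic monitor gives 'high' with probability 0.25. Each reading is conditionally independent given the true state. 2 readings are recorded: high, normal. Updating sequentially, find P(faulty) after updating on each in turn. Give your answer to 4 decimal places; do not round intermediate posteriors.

0.5482

Each posterior becomes the prior for the next update.
After 'high': P(faulty) = 0.35·0.5000 / (0.35·0.5000 + 0.25·0.5000) ≈ 0.5833
After 'normal': P(faulty) = 0.65·0.5833 / (0.65·0.5833 + 0.75·0.4167) ≈ 0.5482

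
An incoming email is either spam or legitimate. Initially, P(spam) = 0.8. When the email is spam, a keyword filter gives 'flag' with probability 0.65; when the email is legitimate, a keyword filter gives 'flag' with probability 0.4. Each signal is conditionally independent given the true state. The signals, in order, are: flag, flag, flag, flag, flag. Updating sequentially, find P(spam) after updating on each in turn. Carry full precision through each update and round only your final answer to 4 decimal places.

Each posterior becomes the prior for the next update.
After 'flag': P(spam) = 0.65·0.8000 / (0.65·0.8000 + 0.4·0.2000) ≈ 0.8667
After 'flag': P(spam) = 0.65·0.8667 / (0.65·0.8667 + 0.4·0.1333) ≈ 0.9135
After 'flag': P(spam) = 0.65·0.9135 / (0.65·0.9135 + 0.4·0.0865) ≈ 0.9449
After 'flag': P(spam) = 0.65·0.9449 / (0.65·0.9449 + 0.4·0.0551) ≈ 0.9654
After 'flag': P(spam) = 0.65·0.9654 / (0.65·0.9654 + 0.4·0.0346) ≈ 0.9784

0.9784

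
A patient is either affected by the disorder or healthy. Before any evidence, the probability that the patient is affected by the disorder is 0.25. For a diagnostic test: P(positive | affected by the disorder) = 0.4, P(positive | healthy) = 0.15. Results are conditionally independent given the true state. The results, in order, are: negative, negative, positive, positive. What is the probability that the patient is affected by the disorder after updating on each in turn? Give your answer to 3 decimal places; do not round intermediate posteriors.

After 'negative': P(affected) = 0.6·0.2500 / (0.6·0.2500 + 0.85·0.7500) ≈ 0.1905
After 'negative': P(affected) = 0.6·0.1905 / (0.6·0.1905 + 0.85·0.8095) ≈ 0.1424
After 'positive': P(affected) = 0.4·0.1424 / (0.4·0.1424 + 0.15·0.8576) ≈ 0.3070
After 'positive': P(affected) = 0.4·0.3070 / (0.4·0.3070 + 0.15·0.6930) ≈ 0.5415

0.542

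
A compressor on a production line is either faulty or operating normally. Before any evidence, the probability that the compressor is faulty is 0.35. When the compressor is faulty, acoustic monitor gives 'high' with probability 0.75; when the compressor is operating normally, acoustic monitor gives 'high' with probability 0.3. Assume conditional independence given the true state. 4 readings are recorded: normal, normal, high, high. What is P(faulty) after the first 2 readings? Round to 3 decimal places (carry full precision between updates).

0.064

After 'normal': P(faulty) = 0.25·0.3500 / (0.25·0.3500 + 0.7·0.6500) ≈ 0.1613
After 'normal': P(faulty) = 0.25·0.1613 / (0.25·0.1613 + 0.7·0.8387) ≈ 0.0643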